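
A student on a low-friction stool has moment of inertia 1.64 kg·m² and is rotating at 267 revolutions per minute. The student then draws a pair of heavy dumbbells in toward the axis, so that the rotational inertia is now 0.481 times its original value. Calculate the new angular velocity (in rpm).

ω₂ ≈ 555 rpm

No external torque acts about the spin axis, so angular momentum is conserved.
I₂ = 0.481 × 1.64 = 0.7888 kg·m².
ω₂ = I₁ω₁ / I₂ = (1.640)(267 rpm) / (0.7888) = 555.1 rpm.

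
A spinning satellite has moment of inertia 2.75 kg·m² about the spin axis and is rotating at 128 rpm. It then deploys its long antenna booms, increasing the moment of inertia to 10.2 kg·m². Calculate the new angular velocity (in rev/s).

Angular momentum about the spin axis is conserved since the torque about it is zero.
ω₂ = I₁ω₁ / I₂ = (2.750)(128 rpm) / (10.20) = 34.51 rpm = 0.5752 rev/s.

ω₂ ≈ 0.575 rev/s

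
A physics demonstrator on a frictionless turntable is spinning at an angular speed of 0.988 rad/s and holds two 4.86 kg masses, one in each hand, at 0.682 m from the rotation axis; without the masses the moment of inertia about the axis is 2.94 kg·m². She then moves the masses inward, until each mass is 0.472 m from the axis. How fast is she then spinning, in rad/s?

ω₂ ≈ 1.44 rad/s

Angular momentum about the spin axis is conserved since the torque about it is zero.
I₁ = 2.94 + 2(4.86)(0.682)² = 7.461 kg·m²; I₂ = 2.94 + 2(4.86)(0.472)² = 5.105 kg·m².
ω₂ = I₁ω₁ / I₂ = (7.461)(0.988 rad/s) / (5.105) = 1.444 rad/s.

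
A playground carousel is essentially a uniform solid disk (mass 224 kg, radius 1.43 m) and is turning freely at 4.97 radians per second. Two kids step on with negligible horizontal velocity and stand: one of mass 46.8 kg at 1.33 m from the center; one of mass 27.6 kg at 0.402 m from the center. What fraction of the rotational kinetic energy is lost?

The added mass arrives with no angular momentum about the center, and any external torque about the center is negligible, so the system's angular momentum is conserved.
I_p = ½(224)(1.43)² = 229.0 kg·m².
Added inertia Σmr² = (46.8)(1.33)² + (27.6)(0.402)² = 87.24 kg·m²; I_f = 229.0 + 87.24 = 316.3 kg·m².
ω_f = I_p ω_i / I_f = (229.0)(4.97) / 316.3 = 3.599 rad/s.
KE_i = ½(229.0)(4.970 rad/s)² = 2829 J; KE_f = ½(316.3)(3.599)² = 2048 J.
Fraction lost = 0.2759.

fraction ≈ 0.276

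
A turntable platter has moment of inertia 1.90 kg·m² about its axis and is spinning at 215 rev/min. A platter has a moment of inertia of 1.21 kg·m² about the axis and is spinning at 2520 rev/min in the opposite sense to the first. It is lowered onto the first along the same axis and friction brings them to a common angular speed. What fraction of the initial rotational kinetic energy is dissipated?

The coupling torques are internal; angular momentum about the shared axis is conserved.
Taking A's sense as positive: L = (1.900)(215) − (1.210)(2520) = -2641 kg·m²·rpm.
Combined I = 1.900 + 1.210 = 3.110 kg·m².
ω_f = L / I = -2641 / 3.110 = -849.1 rpm.
KE_i = ½ΣIω² = 42610 J; KE_f = ½(3.110)(88.92)² = 12290 J.
Fraction dissipated = (KE_i − KE_f)/KE_i = 0.7115.

fraction ≈ 0.711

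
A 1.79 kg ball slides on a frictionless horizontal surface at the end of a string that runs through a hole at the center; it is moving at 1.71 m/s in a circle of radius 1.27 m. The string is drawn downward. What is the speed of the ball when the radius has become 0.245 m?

Central (radial) force ⇒ zero torque about the center ⇒ m v r is constant.
v₂ = v₁ r₁ / r₂ = (1.71)(1.27) / (0.245) = 8.864 m/s.

v₂ ≈ 8.86 m/s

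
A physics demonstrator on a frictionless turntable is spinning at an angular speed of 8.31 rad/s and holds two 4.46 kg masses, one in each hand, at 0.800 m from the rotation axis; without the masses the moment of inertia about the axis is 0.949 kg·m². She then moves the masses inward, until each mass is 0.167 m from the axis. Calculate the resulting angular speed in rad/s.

With no external torque about the axis, L is conserved: I₁ω₁ = I₂ω₂.
I₁ = 0.949 + 2(4.46)(0.800)² = 6.658 kg·m²; I₂ = 0.949 + 2(4.46)(0.167)² = 1.198 kg·m².
ω₂ = I₁ω₁ / I₂ = (6.658)(8.31 rad/s) / (1.198) = 46.19 rad/s.

ω₂ ≈ 46.2 rad/s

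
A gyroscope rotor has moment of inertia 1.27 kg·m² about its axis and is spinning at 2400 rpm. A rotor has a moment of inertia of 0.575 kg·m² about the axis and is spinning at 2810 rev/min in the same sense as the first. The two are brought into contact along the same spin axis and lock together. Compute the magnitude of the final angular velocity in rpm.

The coupling torques are internal; angular momentum about the shared axis is conserved.
Taking A's sense as positive: L = (1.270)(2400) + (0.5750)(2810) = 4664 kg·m²·rpm.
Combined I = 1.270 + 0.5750 = 1.845 kg·m².
ω_f = L / I = 4664 / 1.845 = 2528 rpm.

|ω_f| ≈ 2530 rpm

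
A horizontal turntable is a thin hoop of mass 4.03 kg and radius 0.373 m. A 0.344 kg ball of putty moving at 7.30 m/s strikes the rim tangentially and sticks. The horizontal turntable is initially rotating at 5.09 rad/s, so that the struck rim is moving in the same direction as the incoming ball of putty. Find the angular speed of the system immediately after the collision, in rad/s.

|ω_f| ≈ 6.23 rad/s

About the axle the impulsive forces during the collision are internal, so angular momentum about that axis is conserved.
I_p = (4.03)(0.373)² = 0.5607 kg·m². Taking the sense of the ball of putty's angular momentum as positive, L_{ball} = m v R = (0.344)(7.30)(0.373) = 0.9367 kg·m²/s.
L_i = +I_p ω_p + m v R = +(0.5607)(5.09) + 0.9367 = 3.791 kg·m²/s.
After sticking, I_f = I_p + m R² = 0.5607 + (0.344)(0.373)² = 0.6086 kg·m².
ω_f = L_i / I_f = 3.791 / 0.6086 = 6.229 rad/s.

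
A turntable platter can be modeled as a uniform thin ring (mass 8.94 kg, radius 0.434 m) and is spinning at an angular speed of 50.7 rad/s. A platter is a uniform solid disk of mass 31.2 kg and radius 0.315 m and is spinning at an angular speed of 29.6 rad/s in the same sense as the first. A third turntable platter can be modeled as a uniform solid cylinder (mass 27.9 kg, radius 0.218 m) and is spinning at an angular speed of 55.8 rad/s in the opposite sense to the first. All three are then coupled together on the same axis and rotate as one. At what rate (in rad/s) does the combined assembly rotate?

|ω_f| ≈ 24.2 rad/s

No external torque acts about the common axis, so total angular momentum is conserved.
Moments of inertia: I_A = (8.94)(0.434)² = 1.684 kg·m²; I_B = ½(31.2)(0.315)² = 1.548 kg·m²; I_C = ½(27.9)(0.218)² = 0.6630 kg·m².
Taking A's sense as positive: L = (1.684)(50.7) + (1.548)(29.6) − (0.6630)(55.8) = 94.20 kg·m²·rad/s.
Combined I = 1.684 + 1.548 + 0.6630 = 3.895 kg·m².
ω_f = L / I = 94.20 / 3.895 = 24.19 rad/s.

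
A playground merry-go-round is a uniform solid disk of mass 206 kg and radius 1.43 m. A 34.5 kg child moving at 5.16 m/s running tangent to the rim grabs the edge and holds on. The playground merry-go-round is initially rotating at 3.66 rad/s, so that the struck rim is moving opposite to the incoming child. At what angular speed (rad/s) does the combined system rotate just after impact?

About the axle the impulsive forces during the collision are internal, so angular momentum about that axis is conserved.
I_p = ½(206)(1.43)² = 210.6 kg·m². Taking the sense of the child's angular momentum as positive, L_{child} = m v R = (34.5)(5.16)(1.43) = 254.6 kg·m²/s.
L_i = −I_p ω_p + m v R = −(210.6)(3.66) + 254.6 = -516.3 kg·m²/s.
After sticking, I_f = I_p + m R² = 210.6 + (34.5)(1.43)² = 281.2 kg·m².
ω_f = L_i / I_f = -516.3 / 281.2 = -1.836 rad/s.

|ω_f| ≈ 1.84 rad/s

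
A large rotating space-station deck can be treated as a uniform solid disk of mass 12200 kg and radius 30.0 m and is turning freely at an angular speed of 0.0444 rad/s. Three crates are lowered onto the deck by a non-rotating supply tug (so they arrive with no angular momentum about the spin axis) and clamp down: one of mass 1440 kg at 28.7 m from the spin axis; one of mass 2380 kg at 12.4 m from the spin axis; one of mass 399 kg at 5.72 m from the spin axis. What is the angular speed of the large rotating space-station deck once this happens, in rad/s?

The added mass arrives with no angular momentum about the spin axis, and any external torque about the spin axis is negligible, so the system's angular momentum is conserved.
I_p = ½(12200)(30.0)² = 5.490e+06 kg·m².
Added inertia Σmr² = (1440)(28.7)² + (2380)(12.4)² + (399)(5.72)² = 1.565e+06 kg·m²; I_f = 5.490e+06 + 1.565e+06 = 7.055e+06 kg·m².
ω_f = I_p ω_i / I_f = (5.490e+06)(0.0444) / 7.055e+06 = 0.03455 rad/s.

ω_f ≈ 0.0346 rad/s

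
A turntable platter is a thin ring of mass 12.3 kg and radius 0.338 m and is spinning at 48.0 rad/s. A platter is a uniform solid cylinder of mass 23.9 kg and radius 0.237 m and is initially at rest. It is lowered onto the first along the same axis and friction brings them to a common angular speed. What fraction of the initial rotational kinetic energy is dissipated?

fraction ≈ 0.323

The coupling torques are internal; angular momentum about the shared axis is conserved.
Moments of inertia: I_A = (12.3)(0.338)² = 1.405 kg·m²; I_B = ½(23.9)(0.237)² = 0.6712 kg·m².
Taking A's sense as positive: L = (1.405)(48.0) = 67.45 kg·m²·rad/s.
Combined I = 1.405 + 0.6712 = 2.076 kg·m².
ω_f = L / I = 67.45 / 2.076 = 32.48 rad/s.
KE_i = ½ΣIω² = 1619 J; KE_f = ½(2.076)(32.48)² = 1096 J.
Fraction dissipated = (KE_i − KE_f)/KE_i = 0.3233.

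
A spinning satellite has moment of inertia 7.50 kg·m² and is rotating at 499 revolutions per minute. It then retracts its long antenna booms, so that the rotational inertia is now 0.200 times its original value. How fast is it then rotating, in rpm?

ω₂ ≈ 2500 rpm

Angular momentum about the spin axis is conserved since the torque about it is zero.
I₂ = 0.200 × 7.50 = 1.500 kg·m².
ω₂ = I₁ω₁ / I₂ = (7.500)(499 rpm) / (1.500) = 2495 rpm.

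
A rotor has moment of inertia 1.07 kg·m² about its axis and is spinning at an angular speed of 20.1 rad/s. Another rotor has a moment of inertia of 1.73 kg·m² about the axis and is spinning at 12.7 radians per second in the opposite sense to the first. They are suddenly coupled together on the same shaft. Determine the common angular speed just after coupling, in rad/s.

No external torque acts about the common axis, so total angular momentum is conserved.
Taking A's sense as positive: L = (1.070)(20.1) − (1.730)(12.7) = -0.4640 kg·m²·rad/s.
Combined I = 1.070 + 1.730 = 2.800 kg·m².
ω_f = L / I = -0.4640 / 2.800 = -0.1657 rad/s.

|ω_f| ≈ 0.166 rad/s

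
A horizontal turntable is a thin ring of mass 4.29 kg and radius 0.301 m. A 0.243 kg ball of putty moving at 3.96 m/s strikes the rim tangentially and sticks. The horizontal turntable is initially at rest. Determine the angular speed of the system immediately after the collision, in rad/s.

The axle reaction passes through the axle and exerts no torque about it; angular momentum about the axle is conserved through the impact.
I_p = (4.29)(0.301)² = 0.3887 kg·m². Taking the sense of the ball of putty's angular momentum as positive, L_{ball} = m v R = (0.243)(3.96)(0.301) = 0.2896 kg·m²/s.
L_i = 0 + 0.2896 = 0.2896 kg·m²/s.
After sticking, I_f = I_p + m R² = 0.3887 + (0.243)(0.301)² = 0.4107 kg·m².
ω_f = L_i / I_f = 0.2896 / 0.4107 = 0.7053 rad/s.

|ω_f| ≈ 0.705 rad/s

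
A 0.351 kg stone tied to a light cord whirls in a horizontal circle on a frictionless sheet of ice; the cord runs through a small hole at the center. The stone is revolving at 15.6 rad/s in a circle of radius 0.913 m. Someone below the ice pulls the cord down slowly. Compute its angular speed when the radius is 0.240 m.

ω₂ ≈ 226 rad/s

No torque about the axis ⇒ m r₁² ω₁ = m r₂² ω₂.
ω₂ = ω₁ (r₁/r₂)² = (15.6)(0.913/0.240)² = 225.8 rad/s.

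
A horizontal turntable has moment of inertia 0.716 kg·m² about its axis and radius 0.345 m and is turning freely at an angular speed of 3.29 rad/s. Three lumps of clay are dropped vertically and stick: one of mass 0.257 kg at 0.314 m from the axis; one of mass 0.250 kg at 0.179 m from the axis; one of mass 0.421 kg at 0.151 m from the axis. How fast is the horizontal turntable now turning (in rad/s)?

ω_f ≈ 3.10 rad/s

No external torque acts about the axis; L_before = L_after.
Added inertia Σmr² = (0.257)(0.314)² + (0.250)(0.179)² + (0.421)(0.151)² = 0.04295 kg·m²; I_f = 0.7160 + 0.04295 = 0.7589 kg·m².
ω_f = I_p ω_i / I_f = (0.7160)(3.29) / 0.7589 = 3.104 rad/s.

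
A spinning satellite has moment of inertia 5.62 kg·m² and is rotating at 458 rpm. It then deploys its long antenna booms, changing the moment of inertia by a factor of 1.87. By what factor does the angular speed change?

No external torque acts about the spin axis, so angular momentum is conserved.
I₂ = 1.87 × 5.62 = 10.51 kg·m².
ω₂/ω₁ = I₁/I₂ = 5.620 / 10.51 = 0.5348.

ω₂/ω₁ ≈ 0.535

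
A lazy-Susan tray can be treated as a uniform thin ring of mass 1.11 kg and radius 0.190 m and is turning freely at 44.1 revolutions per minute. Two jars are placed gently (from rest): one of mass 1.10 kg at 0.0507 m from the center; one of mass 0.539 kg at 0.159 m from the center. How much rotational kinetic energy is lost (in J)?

energy lost ≈ 0.124 J

The added mass arrives with no angular momentum about the center, and any external torque about the center is negligible, so the system's angular momentum is conserved.
I_p = (1.11)(0.190)² = 0.04007 kg·m².
Added inertia Σmr² = (1.10)(0.0507)² + (0.539)(0.159)² = 0.01645 kg·m²; I_f = 0.04007 + 0.01645 = 0.05652 kg·m².
ω_f = I_p ω_i / I_f = (0.04007)(44.1) / 0.05652 = 31.26 rpm.
KE_i = ½(0.04007)(4.618 rad/s)² = 0.4273 J; KE_f = ½(0.05652)(3.274)² = 0.3029 J.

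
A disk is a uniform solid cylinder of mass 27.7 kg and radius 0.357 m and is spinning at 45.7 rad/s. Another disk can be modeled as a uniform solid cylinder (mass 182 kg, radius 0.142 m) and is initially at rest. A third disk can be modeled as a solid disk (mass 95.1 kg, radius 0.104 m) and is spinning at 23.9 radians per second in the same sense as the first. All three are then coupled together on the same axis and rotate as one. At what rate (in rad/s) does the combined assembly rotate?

|ω_f| ≈ 22.6 rad/s

The coupling torques are internal; angular momentum about the shared axis is conserved.
Moments of inertia: I_A = ½(27.7)(0.357)² = 1.765 kg·m²; I_B = ½(182)(0.142)² = 1.835 kg·m²; I_C = ½(95.1)(0.104)² = 0.5143 kg·m².
Taking A's sense as positive: L = (1.765)(45.7) + (0.5143)(23.9) = 92.96 kg·m²·rad/s.
Combined I = 1.765 + 1.835 + 0.5143 = 4.114 kg·m².
ω_f = L / I = 92.96 / 4.114 = 22.59 rad/s.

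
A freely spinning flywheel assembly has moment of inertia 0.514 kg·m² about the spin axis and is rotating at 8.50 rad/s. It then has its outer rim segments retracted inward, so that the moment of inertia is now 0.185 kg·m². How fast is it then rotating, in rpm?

ω₂ ≈ 226 rpm

With no external torque about the axis, L is conserved: I₁ω₁ = I₂ω₂.
ω₂ = I₁ω₁ / I₂ = (0.5140)(8.50 rad/s) / (0.1850) = 23.62 rad/s = 225.5 rpm.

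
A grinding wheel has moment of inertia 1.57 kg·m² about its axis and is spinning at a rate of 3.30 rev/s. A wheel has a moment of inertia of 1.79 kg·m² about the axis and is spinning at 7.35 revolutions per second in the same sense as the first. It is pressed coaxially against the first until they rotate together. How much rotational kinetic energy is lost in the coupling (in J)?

ΔKE lost ≈ 271 J

The coupling torques are internal; angular momentum about the shared axis is conserved.
Taking A's sense as positive: L = (1.570)(3.30) + (1.790)(7.35) = 18.34 kg·m²·rev/s.
Combined I = 1.570 + 1.790 = 3.360 kg·m².
ω_f = L / I = 18.34 / 3.360 = 5.458 rev/s.
KE_i = ½ΣIω² = 2246 J; KE_f = ½(3.360)(34.29)² = 1975 J.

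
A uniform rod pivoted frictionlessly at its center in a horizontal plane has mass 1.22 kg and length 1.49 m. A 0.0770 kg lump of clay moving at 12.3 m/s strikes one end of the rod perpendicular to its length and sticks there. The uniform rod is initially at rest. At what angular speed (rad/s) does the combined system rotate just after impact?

The axle reaction passes through the pivot and exerts no torque about it; angular momentum about the pivot is conserved through the impact.
I_p = (1/12)(1.22)(1.49)² = 0.2257 kg·m². Taking the sense of the lump of clay's angular momentum as positive, L_{lump} = m v R = (0.0770)(12.3)(1.49/2) = 0.7056 kg·m²/s.
L_i = 0 + 0.7056 = 0.7056 kg·m²/s.
After sticking, I_f = I_p + m R² = 0.2257 + (0.0770)(1.49/2)² = 0.2684 kg·m².
ω_f = L_i / I_f = 0.7056 / 0.2684 = 2.628 rad/s.

|ω_f| ≈ 2.63 rad/s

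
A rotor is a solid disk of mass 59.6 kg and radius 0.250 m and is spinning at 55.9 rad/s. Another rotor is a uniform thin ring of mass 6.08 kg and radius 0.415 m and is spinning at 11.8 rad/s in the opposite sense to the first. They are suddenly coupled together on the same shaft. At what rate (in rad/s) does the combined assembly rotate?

|ω_f| ≈ 31.5 rad/s

The coupling torques are internal; angular momentum about the shared axis is conserved.
Moments of inertia: I_A = ½(59.6)(0.250)² = 1.863 kg·m²; I_B = (6.08)(0.415)² = 1.047 kg·m².
Taking A's sense as positive: L = (1.863)(55.9) − (1.047)(11.8) = 91.76 kg·m²·rad/s.
Combined I = 1.863 + 1.047 = 2.910 kg·m².
ω_f = L / I = 91.76 / 2.910 = 31.54 rad/s.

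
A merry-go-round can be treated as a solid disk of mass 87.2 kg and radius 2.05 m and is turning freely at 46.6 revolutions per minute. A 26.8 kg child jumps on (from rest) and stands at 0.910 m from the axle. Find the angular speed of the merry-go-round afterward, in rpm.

The added mass arrives with no angular momentum about the axle, and any external torque about the axle is negligible, so the system's angular momentum is conserved.
I_p = ½(87.2)(2.05)² = 183.2 kg·m².
Added inertia Σmr² = (26.8)(0.910)² = 22.19 kg·m²; I_f = 183.2 + 22.19 = 205.4 kg·m².
ω_f = I_p ω_i / I_f = (183.2)(46.6) / 205.4 = 41.57 rpm.

ω_f ≈ 41.6 rpm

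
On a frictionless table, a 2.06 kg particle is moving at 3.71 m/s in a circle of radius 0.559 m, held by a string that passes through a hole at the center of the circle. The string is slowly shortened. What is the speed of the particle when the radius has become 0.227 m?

v₂ ≈ 9.14 m/s

Central (radial) force ⇒ zero torque about the center ⇒ m v r is constant.
v₂ = v₁ r₁ / r₂ = (3.71)(0.559) / (0.227) = 9.136 m/s.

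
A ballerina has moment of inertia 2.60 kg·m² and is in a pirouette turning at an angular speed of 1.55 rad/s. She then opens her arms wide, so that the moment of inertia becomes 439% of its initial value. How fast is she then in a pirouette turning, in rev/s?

ω₂ ≈ 0.0562 rev/s

With no external torque about the axis, L is conserved: I₁ω₁ = I₂ω₂.
I₂ = 4.39 × 2.60 = 11.41 kg·m².
ω₂ = I₁ω₁ / I₂ = (2.600)(1.55 rad/s) / (11.41) = 0.3531 rad/s = 0.05619 rev/s.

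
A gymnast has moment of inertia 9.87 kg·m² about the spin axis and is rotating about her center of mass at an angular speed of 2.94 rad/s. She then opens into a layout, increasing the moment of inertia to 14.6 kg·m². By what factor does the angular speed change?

ω₂/ω₁ ≈ 0.676

Angular momentum about the spin axis is conserved since the torque about it is zero.
ω₂/ω₁ = I₁/I₂ = 9.870 / 14.60 = 0.6760.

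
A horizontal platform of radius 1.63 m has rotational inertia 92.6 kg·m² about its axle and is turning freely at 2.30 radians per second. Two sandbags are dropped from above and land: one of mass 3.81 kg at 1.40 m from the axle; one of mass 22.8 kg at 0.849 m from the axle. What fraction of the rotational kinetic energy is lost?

fraction ≈ 0.205

The added mass arrives with no angular momentum about the axle, and any external torque about the axle is negligible, so the system's angular momentum is conserved.
Added inertia Σmr² = (3.81)(1.40)² + (22.8)(0.849)² = 23.90 kg·m²; I_f = 92.60 + 23.90 = 116.5 kg·m².
ω_f = I_p ω_i / I_f = (92.60)(2.30) / 116.5 = 1.828 rad/s.
KE_i = ½(92.60)(2.300 rad/s)² = 244.9 J; KE_f = ½(116.5)(1.828)² = 194.7 J.
Fraction lost = 0.2052.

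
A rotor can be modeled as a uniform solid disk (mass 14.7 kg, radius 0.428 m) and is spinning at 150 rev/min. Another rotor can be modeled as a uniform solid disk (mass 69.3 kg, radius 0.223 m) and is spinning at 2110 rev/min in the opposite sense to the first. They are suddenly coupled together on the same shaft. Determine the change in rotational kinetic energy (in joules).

The coupling torques are internal; angular momentum about the shared axis is conserved.
Moments of inertia: I_A = ½(14.7)(0.428)² = 1.346 kg·m²; I_B = ½(69.3)(0.223)² = 1.723 kg·m².
Taking A's sense as positive: L = (1.346)(150) − (1.723)(2110) = -3434 kg·m²·rpm.
Combined I = 1.346 + 1.723 = 3.070 kg·m².
ω_f = L / I = -3434 / 3.070 = -1119 rpm.
KE_i = ½ΣIω² = 42230 J; KE_f = ½(3.070)(117.1)² = 21060 J.

ΔKE ≈ -21200 J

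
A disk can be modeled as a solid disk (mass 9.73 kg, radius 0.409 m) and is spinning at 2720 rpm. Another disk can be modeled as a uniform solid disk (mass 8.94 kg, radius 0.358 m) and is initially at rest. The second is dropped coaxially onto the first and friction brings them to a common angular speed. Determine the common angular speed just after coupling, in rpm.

|ω_f| ≈ 1600 rpm

The coupling torques are internal; angular momentum about the shared axis is conserved.
Moments of inertia: I_A = ½(9.73)(0.409)² = 0.8138 kg·m²; I_B = ½(8.94)(0.358)² = 0.5729 kg·m².
Taking A's sense as positive: L = (0.8138)(2720) = 2214 kg·m²·rpm.
Combined I = 0.8138 + 0.5729 = 1.387 kg·m².
ω_f = L / I = 2214 / 1.387 = 1596 rpm.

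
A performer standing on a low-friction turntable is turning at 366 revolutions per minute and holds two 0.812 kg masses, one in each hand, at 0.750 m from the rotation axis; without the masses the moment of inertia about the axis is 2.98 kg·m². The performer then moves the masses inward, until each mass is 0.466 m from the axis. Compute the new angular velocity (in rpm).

No external torque acts about the spin axis, so angular momentum is conserved.
I₁ = 2.98 + 2(0.812)(0.750)² = 3.893 kg·m²; I₂ = 2.98 + 2(0.812)(0.466)² = 3.333 kg·m².
ω₂ = I₁ω₁ / I₂ = (3.893)(366 rpm) / (3.333) = 427.6 rpm.

ω₂ ≈ 428 rpm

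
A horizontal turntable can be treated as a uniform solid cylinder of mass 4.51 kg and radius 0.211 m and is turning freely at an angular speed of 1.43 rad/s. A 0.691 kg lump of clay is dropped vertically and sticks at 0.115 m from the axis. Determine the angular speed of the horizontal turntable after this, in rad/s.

ω_f ≈ 1.31 rad/s

No external torque acts about the axis; L_before = L_after.
I_p = ½(4.51)(0.211)² = 0.1004 kg·m².
Added inertia Σmr² = (0.691)(0.115)² = 0.009138 kg·m²; I_f = 0.1004 + 0.009138 = 0.1095 kg·m².
ω_f = I_p ω_i / I_f = (0.1004)(1.43) / 0.1095 = 1.311 rad/s.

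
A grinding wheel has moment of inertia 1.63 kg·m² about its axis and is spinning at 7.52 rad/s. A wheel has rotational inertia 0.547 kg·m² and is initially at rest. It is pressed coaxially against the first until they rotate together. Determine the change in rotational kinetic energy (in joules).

ΔKE ≈ -11.6 J

The coupling torques are internal; angular momentum about the shared axis is conserved.
Taking A's sense as positive: L = (1.630)(7.52) = 12.26 kg·m²·rad/s.
Combined I = 1.630 + 0.5470 = 2.177 kg·m².
ω_f = L / I = 12.26 / 2.177 = 5.631 rad/s.
KE_i = ½ΣIω² = 46.09 J; KE_f = ½(2.177)(5.631)² = 34.51 J.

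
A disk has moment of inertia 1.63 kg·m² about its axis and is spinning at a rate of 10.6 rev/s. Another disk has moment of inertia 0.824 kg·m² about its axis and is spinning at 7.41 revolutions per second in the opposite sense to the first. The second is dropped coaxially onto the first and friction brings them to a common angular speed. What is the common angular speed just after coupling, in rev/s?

No external torque acts about the common axis, so total angular momentum is conserved.
Taking A's sense as positive: L = (1.630)(10.6) − (0.8240)(7.41) = 11.17 kg·m²·rev/s.
Combined I = 1.630 + 0.8240 = 2.454 kg·m².
ω_f = L / I = 11.17 / 2.454 = 4.553 rev/s.

|ω_f| ≈ 4.55 rev/s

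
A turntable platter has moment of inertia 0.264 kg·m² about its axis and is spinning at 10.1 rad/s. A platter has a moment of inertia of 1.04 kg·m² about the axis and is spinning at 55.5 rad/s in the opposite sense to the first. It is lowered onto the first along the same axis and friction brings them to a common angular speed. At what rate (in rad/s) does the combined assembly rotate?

No external torque acts about the common axis, so total angular momentum is conserved.
Taking A's sense as positive: L = (0.2640)(10.1) − (1.040)(55.5) = -55.05 kg·m²·rad/s.
Combined I = 0.2640 + 1.040 = 1.304 kg·m².
ω_f = L / I = -55.05 / 1.304 = -42.22 rad/s.

|ω_f| ≈ 42.2 rad/s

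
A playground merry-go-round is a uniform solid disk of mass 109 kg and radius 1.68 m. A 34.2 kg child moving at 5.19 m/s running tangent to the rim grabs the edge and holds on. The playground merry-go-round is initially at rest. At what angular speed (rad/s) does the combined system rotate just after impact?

|ω_f| ≈ 1.19 rad/s

About the axle the impulsive forces during the collision are internal, so angular momentum about that axis is conserved.
I_p = ½(109)(1.68)² = 153.8 kg·m². Taking the sense of the child's angular momentum as positive, L_{child} = m v R = (34.2)(5.19)(1.68) = 298.2 kg·m²/s.
L_i = 0 + 298.2 = 298.2 kg·m²/s.
After sticking, I_f = I_p + m R² = 153.8 + (34.2)(1.68)² = 250.3 kg·m².
ω_f = L_i / I_f = 298.2 / 250.3 = 1.191 rad/s.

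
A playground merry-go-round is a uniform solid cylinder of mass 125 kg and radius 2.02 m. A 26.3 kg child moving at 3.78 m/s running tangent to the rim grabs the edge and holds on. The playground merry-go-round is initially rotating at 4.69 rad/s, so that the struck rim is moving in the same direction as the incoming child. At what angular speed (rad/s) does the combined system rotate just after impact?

|ω_f| ≈ 3.86 rad/s

The axle reaction passes through the axle and exerts no torque about it; angular momentum about the axle is conserved through the impact.
I_p = ½(125)(2.02)² = 255.0 kg·m². Taking the sense of the child's angular momentum as positive, L_{child} = m v R = (26.3)(3.78)(2.02) = 200.8 kg·m²/s.
L_i = +I_p ω_p + m v R = +(255.0)(4.69) + 200.8 = 1397 kg·m²/s.
After sticking, I_f = I_p + m R² = 255.0 + (26.3)(2.02)² = 362.3 kg·m².
ω_f = L_i / I_f = 1397 / 362.3 = 3.855 rad/s.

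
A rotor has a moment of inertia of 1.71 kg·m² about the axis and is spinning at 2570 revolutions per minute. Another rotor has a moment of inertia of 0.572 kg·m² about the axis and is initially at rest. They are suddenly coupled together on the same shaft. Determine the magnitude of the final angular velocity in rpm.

|ω_f| ≈ 1930 rpm

The coupling torques are internal; angular momentum about the shared axis is conserved.
Taking A's sense as positive: L = (1.710)(2570) = 4395 kg·m²·rpm.
Combined I = 1.710 + 0.5720 = 2.282 kg·m².
ω_f = L / I = 4395 / 2.282 = 1926 rpm.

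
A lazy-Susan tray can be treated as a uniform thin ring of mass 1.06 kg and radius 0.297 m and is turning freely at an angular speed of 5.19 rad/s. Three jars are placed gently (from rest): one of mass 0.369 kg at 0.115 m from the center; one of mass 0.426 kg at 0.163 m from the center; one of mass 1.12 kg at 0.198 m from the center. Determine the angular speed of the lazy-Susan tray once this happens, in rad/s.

No external torque acts about the center; L_before = L_after.
I_p = (1.06)(0.297)² = 0.09350 kg·m².
Added inertia Σmr² = (0.369)(0.115)² + (0.426)(0.163)² + (1.12)(0.198)² = 0.06011 kg·m²; I_f = 0.09350 + 0.06011 = 0.1536 kg·m².
ω_f = I_p ω_i / I_f = (0.09350)(5.19) / 0.1536 = 3.159 rad/s.

ω_f ≈ 3.16 rad/s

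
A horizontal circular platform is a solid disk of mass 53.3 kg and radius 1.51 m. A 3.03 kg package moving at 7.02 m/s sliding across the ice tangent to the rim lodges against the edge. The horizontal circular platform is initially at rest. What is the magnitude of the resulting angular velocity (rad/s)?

About the central axle the impulsive forces during the collision are internal, so angular momentum about that axis is conserved.
I_p = ½(53.3)(1.51)² = 60.76 kg·m². Taking the sense of the package's angular momentum as positive, L_{package} = m v R = (3.03)(7.02)(1.51) = 32.12 kg·m²/s.
L_i = 0 + 32.12 = 32.12 kg·m²/s.
After sticking, I_f = I_p + m R² = 60.76 + (3.03)(1.51)² = 67.67 kg·m².
ω_f = L_i / I_f = 32.12 / 67.67 = 0.4746 rad/s.

|ω_f| ≈ 0.475 rad/s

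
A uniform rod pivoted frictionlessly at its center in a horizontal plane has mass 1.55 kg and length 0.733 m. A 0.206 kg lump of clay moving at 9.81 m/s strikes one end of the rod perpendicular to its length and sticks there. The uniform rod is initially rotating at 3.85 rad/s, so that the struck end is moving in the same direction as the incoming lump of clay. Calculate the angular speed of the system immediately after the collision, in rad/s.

|ω_f| ≈ 10.4 rad/s

The axle reaction passes through the pivot and exerts no torque about it; angular momentum about the pivot is conserved through the impact.
I_p = (1/12)(1.55)(0.733)² = 0.06940 kg·m². Taking the sense of the lump of clay's angular momentum as positive, L_{lump} = m v R = (0.206)(9.81)(0.733/2) = 0.7406 kg·m²/s.
L_i = +I_p ω_p + m v R = +(0.06940)(3.85) + 0.7406 = 1.008 kg·m²/s.
After sticking, I_f = I_p + m R² = 0.06940 + (0.206)(0.733/2)² = 0.09707 kg·m².
ω_f = L_i / I_f = 1.008 / 0.09707 = 10.38 rad/s.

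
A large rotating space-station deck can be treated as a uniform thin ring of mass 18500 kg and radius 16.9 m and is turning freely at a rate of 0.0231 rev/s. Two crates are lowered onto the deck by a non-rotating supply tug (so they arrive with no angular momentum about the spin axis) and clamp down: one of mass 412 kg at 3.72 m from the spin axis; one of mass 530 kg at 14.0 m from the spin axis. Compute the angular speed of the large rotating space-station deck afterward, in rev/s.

The added mass arrives with no angular momentum about the spin axis, and any external torque about the spin axis is negligible, so the system's angular momentum is conserved.
I_p = (18500)(16.9)² = 5.284e+06 kg·m².
Added inertia Σmr² = (412)(3.72)² + (530)(14.0)² = 1.096e+05 kg·m²; I_f = 5.284e+06 + 1.096e+05 = 5.393e+06 kg·m².
ω_f = I_p ω_i / I_f = (5.284e+06)(0.0231) / 5.393e+06 = 0.02263 rev/s.

ω_f ≈ 0.0226 rev/s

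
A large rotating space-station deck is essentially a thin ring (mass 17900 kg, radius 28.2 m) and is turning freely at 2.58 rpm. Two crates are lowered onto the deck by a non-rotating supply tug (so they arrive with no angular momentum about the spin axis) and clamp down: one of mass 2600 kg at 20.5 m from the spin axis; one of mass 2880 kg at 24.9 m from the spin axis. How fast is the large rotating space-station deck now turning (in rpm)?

ω_f ≈ 2.15 rpm

No external torque acts about the spin axis; L_before = L_after.
I_p = (17900)(28.2)² = 1.423e+07 kg·m².
Added inertia Σmr² = (2600)(20.5)² + (2880)(24.9)² = 2.878e+06 kg·m²; I_f = 1.423e+07 + 2.878e+06 = 1.711e+07 kg·m².
ω_f = I_p ω_i / I_f = (1.423e+07)(2.58) / 1.711e+07 = 2.146 rpm.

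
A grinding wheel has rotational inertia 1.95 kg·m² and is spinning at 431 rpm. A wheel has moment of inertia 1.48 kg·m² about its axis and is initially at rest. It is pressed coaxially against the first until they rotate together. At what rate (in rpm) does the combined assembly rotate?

No external torque acts about the common axis, so total angular momentum is conserved.
Taking A's sense as positive: L = (1.950)(431) = 840.5 kg·m²·rpm.
Combined I = 1.950 + 1.480 = 3.430 kg·m².
ω_f = L / I = 840.5 / 3.430 = 245.0 rpm.

|ω_f| ≈ 245 rpm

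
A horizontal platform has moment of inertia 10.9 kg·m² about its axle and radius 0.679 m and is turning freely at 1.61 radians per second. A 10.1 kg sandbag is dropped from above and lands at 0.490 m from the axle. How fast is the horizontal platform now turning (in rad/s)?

No external torque acts about the axle; L_before = L_after.
Added inertia Σmr² = (10.1)(0.490)² = 2.425 kg·m²; I_f = 10.90 + 2.425 = 13.33 kg·m².
ω_f = I_p ω_i / I_f = (10.90)(1.61) / 13.33 = 1.317 rad/s.

ω_f ≈ 1.32 rad/s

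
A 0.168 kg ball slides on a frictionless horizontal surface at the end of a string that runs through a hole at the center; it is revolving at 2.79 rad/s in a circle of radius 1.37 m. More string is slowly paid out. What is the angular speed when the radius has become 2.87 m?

ω₂ ≈ 0.636 rad/s

No torque about the axis ⇒ m r₁² ω₁ = m r₂² ω₂.
ω₂ = ω₁ (r₁/r₂)² = (2.79)(1.37/2.87)² = 0.6357 rad/s.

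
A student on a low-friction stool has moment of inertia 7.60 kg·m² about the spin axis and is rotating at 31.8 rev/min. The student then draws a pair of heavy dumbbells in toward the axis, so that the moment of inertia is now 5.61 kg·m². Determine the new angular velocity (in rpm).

ω₂ ≈ 43.1 rpm

Angular momentum about the spin axis is conserved since the torque about it is zero.
ω₂ = I₁ω₁ / I₂ = (7.600)(31.8 rpm) / (5.610) = 43.08 rpm.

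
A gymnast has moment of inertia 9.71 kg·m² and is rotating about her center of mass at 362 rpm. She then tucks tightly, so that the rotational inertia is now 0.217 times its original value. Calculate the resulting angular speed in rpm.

With no external torque about the axis, L is conserved: I₁ω₁ = I₂ω₂.
I₂ = 0.217 × 9.71 = 2.107 kg·m².
ω₂ = I₁ω₁ / I₂ = (9.710)(362 rpm) / (2.107) = 1668 rpm.

ω₂ ≈ 1670 rpm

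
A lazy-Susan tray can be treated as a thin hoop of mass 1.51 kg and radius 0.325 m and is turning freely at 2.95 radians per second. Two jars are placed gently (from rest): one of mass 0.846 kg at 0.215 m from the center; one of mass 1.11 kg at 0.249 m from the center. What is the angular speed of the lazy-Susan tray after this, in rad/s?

ω_f ≈ 1.76 rad/s

The added mass arrives with no angular momentum about the center, and any external torque about the center is negligible, so the system's angular momentum is conserved.
I_p = (1.51)(0.325)² = 0.1595 kg·m².
Added inertia Σmr² = (0.846)(0.215)² + (1.11)(0.249)² = 0.1079 kg·m²; I_f = 0.1595 + 0.1079 = 0.2674 kg·m².
ω_f = I_p ω_i / I_f = (0.1595)(2.95) / 0.2674 = 1.759 rad/s.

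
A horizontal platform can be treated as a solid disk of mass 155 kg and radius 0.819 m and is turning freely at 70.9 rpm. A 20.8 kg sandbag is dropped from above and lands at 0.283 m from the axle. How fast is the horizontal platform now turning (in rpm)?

The added mass arrives with no angular momentum about the axle, and any external torque about the axle is negligible, so the system's angular momentum is conserved.
I_p = ½(155)(0.819)² = 51.98 kg·m².
Added inertia Σmr² = (20.8)(0.283)² = 1.666 kg·m²; I_f = 51.98 + 1.666 = 53.65 kg·m².
ω_f = I_p ω_i / I_f = (51.98)(70.9) / 53.65 = 68.70 rpm.

ω_f ≈ 68.7 rpm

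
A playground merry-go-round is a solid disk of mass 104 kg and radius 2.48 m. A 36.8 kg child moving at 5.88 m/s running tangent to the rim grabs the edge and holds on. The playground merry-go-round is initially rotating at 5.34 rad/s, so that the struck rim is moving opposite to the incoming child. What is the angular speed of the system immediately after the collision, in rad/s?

About the axle the impulsive forces during the collision are internal, so angular momentum about that axis is conserved.
I_p = ½(104)(2.48)² = 319.8 kg·m². Taking the sense of the child's angular momentum as positive, L_{child} = m v R = (36.8)(5.88)(2.48) = 536.6 kg·m²/s.
L_i = −I_p ω_p + m v R = −(319.8)(5.34) + 536.6 = -1171 kg·m²/s.
After sticking, I_f = I_p + m R² = 319.8 + (36.8)(2.48)² = 546.2 kg·m².
ω_f = L_i / I_f = -1171 / 546.2 = -2.144 rad/s.

|ω_f| ≈ 2.14 rad/s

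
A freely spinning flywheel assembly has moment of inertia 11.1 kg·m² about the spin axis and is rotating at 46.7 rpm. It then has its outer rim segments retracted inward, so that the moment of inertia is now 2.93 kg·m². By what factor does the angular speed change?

ω₂/ω₁ ≈ 3.79

No external torque acts about the spin axis, so angular momentum is conserved.
ω₂/ω₁ = I₁/I₂ = 11.10 / 2.930 = 3.788.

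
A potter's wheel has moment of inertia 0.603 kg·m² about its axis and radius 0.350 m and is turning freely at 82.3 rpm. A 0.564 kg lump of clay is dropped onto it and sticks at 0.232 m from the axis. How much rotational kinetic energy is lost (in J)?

energy lost ≈ 1.07 J

No external torque acts about the axis; L_before = L_after.
Added inertia Σmr² = (0.564)(0.232)² = 0.03036 kg·m²; I_f = 0.6030 + 0.03036 = 0.6334 kg·m².
ω_f = I_p ω_i / I_f = (0.6030)(82.3) / 0.6334 = 78.36 rpm.
KE_i = ½(0.6030)(8.618 rad/s)² = 22.39 J; KE_f = ½(0.6334)(8.205)² = 21.32 J.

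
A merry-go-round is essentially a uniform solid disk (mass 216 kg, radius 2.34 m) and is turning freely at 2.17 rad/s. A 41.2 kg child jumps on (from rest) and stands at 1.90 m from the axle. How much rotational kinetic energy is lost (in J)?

No external torque acts about the axle; L_before = L_after.
I_p = ½(216)(2.34)² = 591.4 kg·m².
Added inertia Σmr² = (41.2)(1.90)² = 148.7 kg·m²; I_f = 591.4 + 148.7 = 740.1 kg·m².
ω_f = I_p ω_i / I_f = (591.4)(2.17) / 740.1 = 1.734 rad/s.
KE_i = ½(591.4)(2.170 rad/s)² = 1392 J; KE_f = ½(740.1)(1.734)² = 1113 J.

energy lost ≈ 280 J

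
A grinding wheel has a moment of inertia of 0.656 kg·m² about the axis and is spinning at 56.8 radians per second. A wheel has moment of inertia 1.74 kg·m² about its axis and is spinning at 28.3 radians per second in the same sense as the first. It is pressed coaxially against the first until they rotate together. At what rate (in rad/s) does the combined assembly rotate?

No external torque acts about the common axis, so total angular momentum is conserved.
Taking A's sense as positive: L = (0.6560)(56.8) + (1.740)(28.3) = 86.50 kg·m²·rad/s.
Combined I = 0.6560 + 1.740 = 2.396 kg·m².
ω_f = L / I = 86.50 / 2.396 = 36.10 rad/s.

|ω_f| ≈ 36.1 rad/s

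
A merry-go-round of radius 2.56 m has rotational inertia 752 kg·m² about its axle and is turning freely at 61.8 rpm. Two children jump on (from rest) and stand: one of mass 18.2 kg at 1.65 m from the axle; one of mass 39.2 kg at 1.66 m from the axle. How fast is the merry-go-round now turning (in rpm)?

No external torque acts about the axle; L_before = L_after.
Added inertia Σmr² = (18.2)(1.65)² + (39.2)(1.66)² = 157.6 kg·m²; I_f = 752.0 + 157.6 = 909.6 kg·m².
ω_f = I_p ω_i / I_f = (752.0)(61.8) / 909.6 = 51.09 rpm.

ω_f ≈ 51.1 rpm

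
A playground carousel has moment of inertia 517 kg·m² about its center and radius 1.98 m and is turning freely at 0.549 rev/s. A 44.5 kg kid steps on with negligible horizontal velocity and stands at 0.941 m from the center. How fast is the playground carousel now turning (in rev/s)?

The added mass arrives with no angular momentum about the center, and any external torque about the center is negligible, so the system's angular momentum is conserved.
Added inertia Σmr² = (44.5)(0.941)² = 39.40 kg·m²; I_f = 517.0 + 39.40 = 556.4 kg·m².
ω_f = I_p ω_i / I_f = (517.0)(0.549) / 556.4 = 0.5101 rev/s.

ω_f ≈ 0.510 rev/s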